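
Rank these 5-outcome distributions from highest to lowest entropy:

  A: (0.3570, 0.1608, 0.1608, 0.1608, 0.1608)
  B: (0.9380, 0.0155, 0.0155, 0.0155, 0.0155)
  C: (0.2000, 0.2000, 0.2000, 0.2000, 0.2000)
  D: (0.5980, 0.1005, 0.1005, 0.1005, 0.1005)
C > A > D > B

Key insight: Entropy is maximized by uniform distributions and minimized by concentrated distributions.

Entropies:
  H(A) = 2.2262 bits
  H(B) = 0.4593 bits
  H(C) = 2.3219 bits
  H(D) = 1.7761 bits

Ranking: C > A > D > B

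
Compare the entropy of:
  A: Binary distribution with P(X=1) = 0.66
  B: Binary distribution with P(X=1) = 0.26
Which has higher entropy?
A

For binary distributions, entropy is maximized at p=0.5 and decreases as p moves toward 0 or 1.

H(A) = H(0.66) = 0.9248 bits
H(B) = H(0.26) = 0.8267 bits

Distribution A (p=0.66) is closer to uniform (p=0.5), so it has higher entropy.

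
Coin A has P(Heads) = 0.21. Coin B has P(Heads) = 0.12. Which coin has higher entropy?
A

For binary distributions, entropy is maximized at p=0.5 and decreases as p moves toward 0 or 1.

H(A) = H(0.21) = 0.7415 bits
H(B) = H(0.12) = 0.5294 bits

Distribution A (p=0.21) is closer to uniform (p=0.5), so it has higher entropy.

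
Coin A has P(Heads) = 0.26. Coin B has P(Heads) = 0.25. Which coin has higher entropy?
A

For binary distributions, entropy is maximized at p=0.5 and decreases as p moves toward 0 or 1.

H(A) = H(0.26) = 0.8267 bits
H(B) = H(0.25) = 0.8113 bits

Distribution A (p=0.26) is closer to uniform (p=0.5), so it has higher entropy.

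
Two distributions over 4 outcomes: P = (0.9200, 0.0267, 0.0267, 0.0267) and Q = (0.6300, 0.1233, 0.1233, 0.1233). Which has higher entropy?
Q

P is highly concentrated on one outcome (92%), making it nearly deterministic. Q spreads its mass more evenly (max 63%). The more spread-out distribution has higher entropy: H(P) ≈ 0.529 bits, H(Q) ≈ 1.537 bits.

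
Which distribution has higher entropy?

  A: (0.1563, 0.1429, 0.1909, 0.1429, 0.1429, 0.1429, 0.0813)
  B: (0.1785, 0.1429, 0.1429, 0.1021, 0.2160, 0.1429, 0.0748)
A

Both distributions are close to uniform, making this a harder comparison.

H(A) = 2.7733 bits
H(B) = 2.7404 bits

The distribution closer to uniform has higher entropy.
Answer: A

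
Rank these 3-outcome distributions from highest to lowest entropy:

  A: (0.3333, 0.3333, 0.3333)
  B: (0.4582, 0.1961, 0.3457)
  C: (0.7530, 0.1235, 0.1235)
A > B > C

Key insight: Entropy is maximized by uniform distributions and minimized by concentrated distributions.

- Uniform distributions have maximum entropy log₂(3) = 1.5850 bits
- The more "peaked" or concentrated a distribution, the lower its entropy

Entropies:
  H(A) = 1.5850 bits
  H(B) = 1.5065 bits
  H(C) = 1.0535 bits

Ranking: A > B > C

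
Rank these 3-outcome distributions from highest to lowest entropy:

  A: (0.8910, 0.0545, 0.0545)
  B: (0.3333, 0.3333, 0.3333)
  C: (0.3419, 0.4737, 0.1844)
B > C > A

Key insight: Entropy is maximized by uniform distributions and minimized by concentrated distributions.

- Uniform distributions have maximum entropy log₂(3) = 1.5850 bits
- The more "peaked" or concentrated a distribution, the lower its entropy

Entropies:
  H(A) = 0.6059 bits
  H(B) = 1.5850 bits
  H(C) = 1.4898 bits

Ranking: B > C > A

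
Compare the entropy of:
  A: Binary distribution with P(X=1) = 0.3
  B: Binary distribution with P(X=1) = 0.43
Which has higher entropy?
B

For binary distributions, entropy is maximized at p=0.5 and decreases as p moves toward 0 or 1.

H(A) = H(0.3) = 0.8813 bits
H(B) = H(0.43) = 0.9858 bits

Distribution B (p=0.43) is closer to uniform (p=0.5), so it has higher entropy.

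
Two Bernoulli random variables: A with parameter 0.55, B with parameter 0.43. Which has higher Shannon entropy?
A

For binary distributions, entropy is maximized at p=0.5 and decreases as p moves toward 0 or 1.

H(A) = H(0.55) = 0.9928 bits
H(B) = H(0.43) = 0.9858 bits

Distribution A (p=0.55) is closer to uniform (p=0.5), so it has higher entropy.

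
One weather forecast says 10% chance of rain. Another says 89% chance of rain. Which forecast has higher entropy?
89% forecast

Treat each forecast as a Bernoulli distribution. Binary entropy is maximized at p=0.5 and falls off symmetrically toward 0 or 1. The 89% forecast is closer to 50%, so it is more uncertain. H(10%) ≈ 0.469 bits, H(89%) ≈ 0.500 bits.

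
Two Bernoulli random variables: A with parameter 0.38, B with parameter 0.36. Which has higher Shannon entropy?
A

For binary distributions, entropy is maximized at p=0.5 and decreases as p moves toward 0 or 1.

H(A) = H(0.38) = 0.9580 bits
H(B) = H(0.36) = 0.9427 bits

Distribution A (p=0.38) is closer to uniform (p=0.5), so it has higher entropy.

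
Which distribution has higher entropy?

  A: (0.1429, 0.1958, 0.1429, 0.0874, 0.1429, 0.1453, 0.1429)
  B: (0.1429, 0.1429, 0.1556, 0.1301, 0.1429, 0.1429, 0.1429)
B

Both distributions are close to uniform, making this a harder comparison.

H(A) = 2.7766 bits
H(B) = 2.8057 bits

The distribution closer to uniform has higher entropy.
Answer: B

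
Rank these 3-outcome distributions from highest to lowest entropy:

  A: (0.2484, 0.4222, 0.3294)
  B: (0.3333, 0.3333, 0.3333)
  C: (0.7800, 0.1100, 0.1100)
B > A > C

Key insight: Entropy is maximized by uniform distributions and minimized by concentrated distributions.

- Uniform distributions have maximum entropy log₂(3) = 1.5850 bits
- The more "peaked" or concentrated a distribution, the lower its entropy

Entropies:
  H(A) = 1.5520 bits
  H(B) = 1.5850 bits
  H(C) = 0.9802 bits

Ranking: B > A > C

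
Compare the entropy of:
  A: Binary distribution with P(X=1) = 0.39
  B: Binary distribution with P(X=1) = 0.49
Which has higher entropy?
B

For binary distributions, entropy is maximized at p=0.5 and decreases as p moves toward 0 or 1.

H(A) = H(0.39) = 0.9648 bits
H(B) = H(0.49) = 0.9997 bits

Distribution B (p=0.49) is closer to uniform (p=0.5), so it has higher entropy.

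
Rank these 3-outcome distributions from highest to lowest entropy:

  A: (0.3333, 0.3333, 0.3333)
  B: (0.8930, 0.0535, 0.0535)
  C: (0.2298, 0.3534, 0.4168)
A > C > B

Key insight: Entropy is maximized by uniform distributions and minimized by concentrated distributions.

- Uniform distributions have maximum entropy log₂(3) = 1.5850 bits
- The more "peaked" or concentrated a distribution, the lower its entropy

Entropies:
  H(A) = 1.5850 bits
  H(B) = 0.5978 bits
  H(C) = 1.5441 bits

Ranking: A > C > B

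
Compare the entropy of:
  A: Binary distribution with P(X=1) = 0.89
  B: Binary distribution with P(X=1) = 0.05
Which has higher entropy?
A

For binary distributions, entropy is maximized at p=0.5 and decreases as p moves toward 0 or 1.

H(A) = H(0.89) = 0.4999 bits
H(B) = H(0.05) = 0.2864 bits

Distribution A (p=0.89) is closer to uniform (p=0.5), so it has higher entropy.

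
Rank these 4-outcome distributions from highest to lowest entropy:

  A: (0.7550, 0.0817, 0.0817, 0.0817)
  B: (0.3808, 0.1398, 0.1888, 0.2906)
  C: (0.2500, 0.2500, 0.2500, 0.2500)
C > B > A

Key insight: Entropy is maximized by uniform distributions and minimized by concentrated distributions.

- Uniform distributions have maximum entropy log₂(4) = 2.0000 bits
- The more "peaked" or concentrated a distribution, the lower its entropy

Entropies:
  H(A) = 1.1916 bits
  H(B) = 1.8994 bits
  H(C) = 2.0000 bits

Ranking: C > B > A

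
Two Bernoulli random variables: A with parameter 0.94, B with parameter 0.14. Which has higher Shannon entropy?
B

For binary distributions, entropy is maximized at p=0.5 and decreases as p moves toward 0 or 1.

H(A) = H(0.94) = 0.3274 bits
H(B) = H(0.14) = 0.5842 bits

Distribution B (p=0.14) is closer to uniform (p=0.5), so it has higher entropy.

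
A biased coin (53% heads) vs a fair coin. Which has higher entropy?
Fair coin

The fair coin is uniform (p=0.5), maximizing binary entropy at 1 bit. The biased coin has H(0.53) ≈ 0.997 bits — its outcome is more predictable, so its entropy is lower.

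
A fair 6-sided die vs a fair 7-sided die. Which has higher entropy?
7-sided die

Both are uniform distributions; for uniform over n outcomes, H = log₂(n). H(6-sided) = log₂(6) = 2.585 bits and H(7-sided) = log₂(7) = 2.807 bits. More outcomes in a uniform distribution means higher entropy.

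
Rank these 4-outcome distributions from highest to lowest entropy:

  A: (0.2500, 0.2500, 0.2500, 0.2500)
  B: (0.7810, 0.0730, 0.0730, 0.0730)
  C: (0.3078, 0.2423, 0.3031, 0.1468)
A > C > B

Key insight: Entropy is maximized by uniform distributions and minimized by concentrated distributions.

- Uniform distributions have maximum entropy log₂(4) = 2.0000 bits
- The more "peaked" or concentrated a distribution, the lower its entropy

Entropies:
  H(A) = 2.0000 bits
  H(B) = 1.1054 bits
  H(C) = 1.9471 bits

Ranking: A > C > B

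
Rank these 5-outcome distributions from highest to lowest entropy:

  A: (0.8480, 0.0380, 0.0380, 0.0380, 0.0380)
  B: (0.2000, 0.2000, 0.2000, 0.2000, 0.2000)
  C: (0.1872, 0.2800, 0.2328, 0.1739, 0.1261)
B > C > A

Key insight: Entropy is maximized by uniform distributions and minimized by concentrated distributions.

- Uniform distributions have maximum entropy log₂(5) = 2.3219 bits
- The more "peaked" or concentrated a distribution, the lower its entropy

Entropies:
  H(A) = 0.9188 bits
  H(B) = 2.3219 bits
  H(C) = 2.2718 bits

Ranking: B > C > A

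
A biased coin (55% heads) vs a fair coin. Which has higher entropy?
Fair coin

The fair coin is uniform (p=0.5), maximizing binary entropy at 1 bit. The biased coin has H(0.55) ≈ 0.993 bits — its outcome is more predictable, so its entropy is lower.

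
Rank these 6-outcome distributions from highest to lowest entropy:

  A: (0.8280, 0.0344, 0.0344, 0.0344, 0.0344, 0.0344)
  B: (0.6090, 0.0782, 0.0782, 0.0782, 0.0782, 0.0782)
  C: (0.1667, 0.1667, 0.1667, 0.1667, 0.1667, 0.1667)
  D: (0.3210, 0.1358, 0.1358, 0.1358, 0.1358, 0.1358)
C > D > B > A

Key insight: Entropy is maximized by uniform distributions and minimized by concentrated distributions.

Entropies:
  H(A) = 1.0616 bits
  H(B) = 1.8733 bits
  H(C) = 2.5850 bits
  H(D) = 2.4821 bits

Ranking: C > D > B > A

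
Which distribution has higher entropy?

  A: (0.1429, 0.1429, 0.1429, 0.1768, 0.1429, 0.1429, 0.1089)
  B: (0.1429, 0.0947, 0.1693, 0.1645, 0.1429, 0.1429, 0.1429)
A

Both distributions are close to uniform, making this a harder comparison.

H(A) = 2.7956 bits
H(B) = 2.7885 bits

The distribution closer to uniform has higher entropy.
Answer: A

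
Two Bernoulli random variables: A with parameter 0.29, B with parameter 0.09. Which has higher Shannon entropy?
A

For binary distributions, entropy is maximized at p=0.5 and decreases as p moves toward 0 or 1.

H(A) = H(0.29) = 0.8687 bits
H(B) = H(0.09) = 0.4365 bits

Distribution A (p=0.29) is closer to uniform (p=0.5), so it has higher entropy.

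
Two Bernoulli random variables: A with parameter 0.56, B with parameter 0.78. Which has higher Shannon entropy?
A

For binary distributions, entropy is maximized at p=0.5 and decreases as p moves toward 0 or 1.

H(A) = H(0.56) = 0.9896 bits
H(B) = H(0.78) = 0.7602 bits

Distribution A (p=0.56) is closer to uniform (p=0.5), so it has higher entropy.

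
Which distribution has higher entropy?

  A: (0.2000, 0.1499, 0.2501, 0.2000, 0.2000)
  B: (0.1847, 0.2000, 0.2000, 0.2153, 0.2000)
B

Both distributions are close to uniform, making this a harder comparison.

H(A) = 2.3036 bits
H(B) = 2.3202 bits

The distribution closer to uniform has higher entropy.
Answer: B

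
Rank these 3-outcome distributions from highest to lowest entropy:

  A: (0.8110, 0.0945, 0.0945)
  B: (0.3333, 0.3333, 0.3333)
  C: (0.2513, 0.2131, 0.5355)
B > C > A

Key insight: Entropy is maximized by uniform distributions and minimized by concentrated distributions.

- Uniform distributions have maximum entropy log₂(3) = 1.5850 bits
- The more "peaked" or concentrated a distribution, the lower its entropy

Entropies:
  H(A) = 0.8884 bits
  H(B) = 1.5850 bits
  H(C) = 1.4585 bits

Ranking: B > C > A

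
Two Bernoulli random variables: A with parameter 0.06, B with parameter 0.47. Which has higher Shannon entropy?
B

For binary distributions, entropy is maximized at p=0.5 and decreases as p moves toward 0 or 1.

H(A) = H(0.06) = 0.3274 bits
H(B) = H(0.47) = 0.9974 bits

Distribution B (p=0.47) is closer to uniform (p=0.5), so it has higher entropy.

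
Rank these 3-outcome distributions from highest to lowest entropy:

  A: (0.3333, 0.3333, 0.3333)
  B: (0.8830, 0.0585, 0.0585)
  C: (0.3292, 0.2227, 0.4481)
A > C > B

Key insight: Entropy is maximized by uniform distributions and minimized by concentrated distributions.

- Uniform distributions have maximum entropy log₂(3) = 1.5850 bits
- The more "peaked" or concentrated a distribution, the lower its entropy

Entropies:
  H(A) = 1.5850 bits
  H(B) = 0.6377 bits
  H(C) = 1.5292 bits

Ranking: A > C > B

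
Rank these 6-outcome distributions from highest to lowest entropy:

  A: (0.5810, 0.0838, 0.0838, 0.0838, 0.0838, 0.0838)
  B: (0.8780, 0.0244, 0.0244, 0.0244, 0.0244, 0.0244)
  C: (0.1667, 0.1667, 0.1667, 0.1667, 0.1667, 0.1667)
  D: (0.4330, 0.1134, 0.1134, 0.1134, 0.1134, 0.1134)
C > D > A > B

Key insight: Entropy is maximized by uniform distributions and minimized by concentrated distributions.

Entropies:
  H(A) = 1.9539 bits
  H(B) = 0.8184 bits
  H(C) = 2.5850 bits
  H(D) = 2.3035 bits

Ranking: C > D > A > B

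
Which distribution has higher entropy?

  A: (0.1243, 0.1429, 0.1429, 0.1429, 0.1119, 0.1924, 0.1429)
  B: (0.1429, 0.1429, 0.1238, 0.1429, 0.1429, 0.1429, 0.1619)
B

Both distributions are close to uniform, making this a harder comparison.

H(A) = 2.7891 bits
H(B) = 2.8037 bits

The distribution closer to uniform has higher entropy.
Answer: B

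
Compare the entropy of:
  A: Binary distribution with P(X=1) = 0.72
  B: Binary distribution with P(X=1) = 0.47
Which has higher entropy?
B

For binary distributions, entropy is maximized at p=0.5 and decreases as p moves toward 0 or 1.

H(A) = H(0.72) = 0.8555 bits
H(B) = H(0.47) = 0.9974 bits

Distribution B (p=0.47) is closer to uniform (p=0.5), so it has higher entropy.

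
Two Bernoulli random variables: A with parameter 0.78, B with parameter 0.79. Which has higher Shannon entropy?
A

For binary distributions, entropy is maximized at p=0.5 and decreases as p moves toward 0 or 1.

H(A) = H(0.78) = 0.7602 bits
H(B) = H(0.79) = 0.7415 bits

Distribution A (p=0.78) is closer to uniform (p=0.5), so it has higher entropy.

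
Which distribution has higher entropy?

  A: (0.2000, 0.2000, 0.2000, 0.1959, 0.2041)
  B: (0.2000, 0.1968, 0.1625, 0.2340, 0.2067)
A

Both distributions are close to uniform, making this a harder comparison.

H(A) = 2.3218 bits
H(B) = 2.3123 bits

The distribution closer to uniform has higher entropy.
Answer: A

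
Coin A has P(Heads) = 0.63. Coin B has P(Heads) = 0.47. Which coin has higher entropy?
B

For binary distributions, entropy is maximized at p=0.5 and decreases as p moves toward 0 or 1.

H(A) = H(0.63) = 0.9507 bits
H(B) = H(0.47) = 0.9974 bits

Distribution B (p=0.47) is closer to uniform (p=0.5), so it has higher entropy.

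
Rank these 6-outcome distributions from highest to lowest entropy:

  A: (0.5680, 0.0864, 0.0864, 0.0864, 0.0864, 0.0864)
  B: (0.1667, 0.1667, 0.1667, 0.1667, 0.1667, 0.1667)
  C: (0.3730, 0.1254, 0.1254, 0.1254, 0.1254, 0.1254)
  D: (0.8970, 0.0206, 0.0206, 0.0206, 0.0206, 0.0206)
B > C > A > D

Key insight: Entropy is maximized by uniform distributions and minimized by concentrated distributions.

Entropies:
  H(A) = 1.9897 bits
  H(B) = 2.5850 bits
  H(C) = 2.4088 bits
  H(D) = 0.7176 bits

Ranking: B > C > A > D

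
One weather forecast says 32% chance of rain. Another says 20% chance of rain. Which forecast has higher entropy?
32% forecast

Treat each forecast as a Bernoulli distribution. Binary entropy is maximized at p=0.5 and falls off symmetrically toward 0 or 1. The 32% forecast is closer to 50%, so it is more uncertain. H(32%) ≈ 0.904 bits, H(20%) ≈ 0.722 bits.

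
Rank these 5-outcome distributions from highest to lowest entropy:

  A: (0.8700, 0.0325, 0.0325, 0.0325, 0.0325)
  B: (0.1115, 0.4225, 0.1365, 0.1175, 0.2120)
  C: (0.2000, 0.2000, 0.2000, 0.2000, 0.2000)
C > B > A

Key insight: Entropy is maximized by uniform distributions and minimized by concentrated distributions.

- Uniform distributions have maximum entropy log₂(5) = 2.3219 bits
- The more "peaked" or concentrated a distribution, the lower its entropy

Entropies:
  H(A) = 0.8174 bits
  H(B) = 2.1076 bits
  H(C) = 2.3219 bits

Ranking: C > B > A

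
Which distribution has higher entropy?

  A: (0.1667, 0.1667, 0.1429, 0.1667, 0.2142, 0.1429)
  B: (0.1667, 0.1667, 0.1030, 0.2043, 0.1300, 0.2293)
A

Both distributions are close to uniform, making this a harder comparison.

H(A) = 2.5708 bits
H(B) = 2.5374 bits

The distribution closer to uniform has higher entropy.
Answer: A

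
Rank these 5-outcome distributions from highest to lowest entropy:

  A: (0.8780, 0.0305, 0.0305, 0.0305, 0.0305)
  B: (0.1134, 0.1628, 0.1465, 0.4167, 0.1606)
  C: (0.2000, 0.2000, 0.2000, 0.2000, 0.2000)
C > B > A

Key insight: Entropy is maximized by uniform distributions and minimized by concentrated distributions.

- Uniform distributions have maximum entropy log₂(5) = 2.3219 bits
- The more "peaked" or concentrated a distribution, the lower its entropy

Entropies:
  H(A) = 0.7791 bits
  H(B) = 2.1384 bits
  H(C) = 2.3219 bits

Ranking: C > B > A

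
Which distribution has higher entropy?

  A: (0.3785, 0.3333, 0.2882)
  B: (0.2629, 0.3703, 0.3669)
A

Both distributions are close to uniform, making this a harder comparison.

H(A) = 1.5761 bits
H(B) = 1.5682 bits

The distribution closer to uniform has higher entropy.
Answer: A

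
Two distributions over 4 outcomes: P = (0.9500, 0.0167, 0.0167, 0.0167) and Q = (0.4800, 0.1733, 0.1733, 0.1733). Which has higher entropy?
Q

P is highly concentrated on one outcome (95%), making it nearly deterministic. Q spreads its mass more evenly (max 48%). The more spread-out distribution has higher entropy: H(P) ≈ 0.366 bits, H(Q) ≈ 1.823 bits.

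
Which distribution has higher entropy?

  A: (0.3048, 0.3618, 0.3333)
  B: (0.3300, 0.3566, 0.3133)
B

Both distributions are close to uniform, making this a harder comparison.

H(A) = 1.5814 bits
H(B) = 1.5829 bits

The distribution closer to uniform has higher entropy.
Answer: B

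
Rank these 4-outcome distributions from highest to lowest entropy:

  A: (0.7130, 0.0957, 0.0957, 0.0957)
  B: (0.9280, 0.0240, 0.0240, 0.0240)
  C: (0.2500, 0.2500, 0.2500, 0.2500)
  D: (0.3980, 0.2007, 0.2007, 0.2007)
C > D > A > B

Key insight: Entropy is maximized by uniform distributions and minimized by concentrated distributions.

Entropies:
  H(A) = 1.3197 bits
  H(B) = 0.4875 bits
  H(C) = 2.0000 bits
  H(D) = 1.9239 bits

Ranking: C > D > A > B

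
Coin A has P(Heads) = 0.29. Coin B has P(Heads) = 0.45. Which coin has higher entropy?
B

For binary distributions, entropy is maximized at p=0.5 and decreases as p moves toward 0 or 1.

H(A) = H(0.29) = 0.8687 bits
H(B) = H(0.45) = 0.9928 bits

Distribution B (p=0.45) is closer to uniform (p=0.5), so it has higher entropy.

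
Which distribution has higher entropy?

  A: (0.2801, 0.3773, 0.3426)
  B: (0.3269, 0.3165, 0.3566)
B

Both distributions are close to uniform, making this a harder comparison.

H(A) = 1.5743 bits
H(B) = 1.5831 bits

The distribution closer to uniform has higher entropy.
Answer: B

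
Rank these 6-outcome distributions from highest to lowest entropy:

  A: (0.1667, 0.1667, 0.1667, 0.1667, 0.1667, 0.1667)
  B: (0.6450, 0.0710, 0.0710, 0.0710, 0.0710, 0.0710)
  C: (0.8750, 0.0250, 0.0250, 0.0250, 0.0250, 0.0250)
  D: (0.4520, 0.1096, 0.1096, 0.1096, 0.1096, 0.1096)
A > D > B > C

Key insight: Entropy is maximized by uniform distributions and minimized by concentrated distributions.

Entropies:
  H(A) = 2.5850 bits
  H(B) = 1.7627 bits
  H(C) = 0.8338 bits
  H(D) = 2.2658 bits

Ranking: A > D > B > C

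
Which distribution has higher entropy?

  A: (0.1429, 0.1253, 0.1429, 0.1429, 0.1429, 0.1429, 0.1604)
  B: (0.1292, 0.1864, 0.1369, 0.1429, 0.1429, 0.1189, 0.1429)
A

Both distributions are close to uniform, making this a harder comparison.

H(A) = 2.8042 bits
H(B) = 2.7944 bits

The distribution closer to uniform has higher entropy.
Answer: A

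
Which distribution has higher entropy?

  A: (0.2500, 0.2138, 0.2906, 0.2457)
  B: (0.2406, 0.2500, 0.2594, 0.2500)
B

Both distributions are close to uniform, making this a harder comparison.

H(A) = 1.9914 bits
H(B) = 1.9995 bits

The distribution closer to uniform has higher entropy.
Answer: B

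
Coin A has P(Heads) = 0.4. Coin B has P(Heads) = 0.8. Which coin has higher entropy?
A

For binary distributions, entropy is maximized at p=0.5 and decreases as p moves toward 0 or 1.

H(A) = H(0.4) = 0.9710 bits
H(B) = H(0.8) = 0.7219 bits

Distribution A (p=0.4) is closer to uniform (p=0.5), so it has higher entropy.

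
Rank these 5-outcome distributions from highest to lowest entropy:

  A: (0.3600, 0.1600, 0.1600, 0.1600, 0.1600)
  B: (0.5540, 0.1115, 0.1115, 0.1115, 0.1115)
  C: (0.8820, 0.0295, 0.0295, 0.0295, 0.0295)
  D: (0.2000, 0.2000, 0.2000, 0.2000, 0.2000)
D > A > B > C

Key insight: Entropy is maximized by uniform distributions and minimized by concentrated distributions.

Entropies:
  H(A) = 2.2227 bits
  H(B) = 1.8836 bits
  H(C) = 0.7596 bits
  H(D) = 2.3219 bits

Ranking: D > A > B > C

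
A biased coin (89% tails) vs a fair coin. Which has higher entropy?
Fair coin

The fair coin is uniform (p=0.5), maximizing binary entropy at 1 bit. The biased coin has H(0.89) ≈ 0.500 bits — its outcome is more predictable, so its entropy is lower.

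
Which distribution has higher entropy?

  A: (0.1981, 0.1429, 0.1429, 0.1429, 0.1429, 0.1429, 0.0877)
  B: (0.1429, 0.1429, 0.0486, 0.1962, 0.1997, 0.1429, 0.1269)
A

Both distributions are close to uniform, making this a harder comparison.

H(A) = 2.7758 bits
H(B) = 2.7183 bits

The distribution closer to uniform has higher entropy.
Answer: A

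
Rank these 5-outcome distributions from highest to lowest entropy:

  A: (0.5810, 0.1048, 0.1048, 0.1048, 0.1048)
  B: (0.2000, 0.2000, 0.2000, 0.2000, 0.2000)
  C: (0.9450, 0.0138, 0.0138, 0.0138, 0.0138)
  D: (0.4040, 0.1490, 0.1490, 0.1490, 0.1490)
B > D > A > C

Key insight: Entropy is maximized by uniform distributions and minimized by concentrated distributions.

Entropies:
  H(A) = 1.8190 bits
  H(B) = 2.3219 bits
  H(C) = 0.4173 bits
  H(D) = 2.1652 bits

Ranking: B > D > A > C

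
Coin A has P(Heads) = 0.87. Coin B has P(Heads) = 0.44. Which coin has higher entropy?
B

For binary distributions, entropy is maximized at p=0.5 and decreases as p moves toward 0 or 1.

H(A) = H(0.87) = 0.5574 bits
H(B) = H(0.44) = 0.9896 bits

Distribution B (p=0.44) is closer to uniform (p=0.5), so it has higher entropy.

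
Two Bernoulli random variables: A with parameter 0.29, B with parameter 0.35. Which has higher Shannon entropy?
B

For binary distributions, entropy is maximized at p=0.5 and decreases as p moves toward 0 or 1.

H(A) = H(0.29) = 0.8687 bits
H(B) = H(0.35) = 0.9341 bits

Distribution B (p=0.35) is closer to uniform (p=0.5), so it has higher entropy.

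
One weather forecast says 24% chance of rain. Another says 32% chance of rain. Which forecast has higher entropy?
32% forecast

Treat each forecast as a Bernoulli distribution. Binary entropy is maximized at p=0.5 and falls off symmetrically toward 0 or 1. The 32% forecast is closer to 50%, so it is more uncertain. H(24%) ≈ 0.795 bits, H(32%) ≈ 0.904 bits.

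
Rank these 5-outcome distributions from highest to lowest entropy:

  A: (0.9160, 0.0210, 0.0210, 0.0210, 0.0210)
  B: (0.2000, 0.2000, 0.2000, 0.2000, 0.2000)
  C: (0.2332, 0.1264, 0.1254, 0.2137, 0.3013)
B > C > A

Key insight: Entropy is maximized by uniform distributions and minimized by concentrated distributions.

- Uniform distributions have maximum entropy log₂(5) = 2.3219 bits
- The more "peaked" or concentrated a distribution, the lower its entropy

Entropies:
  H(A) = 0.5841 bits
  H(B) = 2.3219 bits
  H(C) = 2.2398 bits

Ranking: B > C > A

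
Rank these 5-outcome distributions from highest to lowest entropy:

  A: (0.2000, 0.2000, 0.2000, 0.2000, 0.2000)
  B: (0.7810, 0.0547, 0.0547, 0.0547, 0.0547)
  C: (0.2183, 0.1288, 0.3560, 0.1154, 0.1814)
A > C > B

Key insight: Entropy is maximized by uniform distributions and minimized by concentrated distributions.

- Uniform distributions have maximum entropy log₂(5) = 2.3219 bits
- The more "peaked" or concentrated a distribution, the lower its entropy

Entropies:
  H(A) = 2.3219 bits
  H(B) = 1.1963 bits
  H(C) = 2.1969 bits

Ranking: A > C > B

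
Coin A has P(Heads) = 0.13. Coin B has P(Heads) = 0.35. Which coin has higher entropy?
B

For binary distributions, entropy is maximized at p=0.5 and decreases as p moves toward 0 or 1.

H(A) = H(0.13) = 0.5574 bits
H(B) = H(0.35) = 0.9341 bits

Distribution B (p=0.35) is closer to uniform (p=0.5), so it has higher entropy.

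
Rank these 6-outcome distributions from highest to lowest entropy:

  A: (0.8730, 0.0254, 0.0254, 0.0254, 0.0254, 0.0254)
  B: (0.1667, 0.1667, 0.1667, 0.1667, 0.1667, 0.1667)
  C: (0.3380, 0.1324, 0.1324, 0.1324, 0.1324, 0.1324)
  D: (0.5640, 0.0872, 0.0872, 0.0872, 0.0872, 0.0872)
B > C > D > A

Key insight: Entropy is maximized by uniform distributions and minimized by concentrated distributions.

Entropies:
  H(A) = 0.8440 bits
  H(B) = 2.5850 bits
  H(C) = 2.4600 bits
  H(D) = 2.0005 bits

Ranking: B > C > D > A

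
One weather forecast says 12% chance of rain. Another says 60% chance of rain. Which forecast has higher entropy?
60% forecast

Treat each forecast as a Bernoulli distribution. Binary entropy is maximized at p=0.5 and falls off symmetrically toward 0 or 1. The 60% forecast is closer to 50%, so it is more uncertain. H(12%) ≈ 0.529 bits, H(60%) ≈ 0.971 bits.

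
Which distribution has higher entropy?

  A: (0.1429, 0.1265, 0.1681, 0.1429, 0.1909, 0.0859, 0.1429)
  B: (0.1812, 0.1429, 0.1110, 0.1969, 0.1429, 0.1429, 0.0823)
A

Both distributions are close to uniform, making this a harder comparison.

H(A) = 2.7732 bits
H(B) = 2.7600 bits

The distribution closer to uniform has higher entropy.
Answer: A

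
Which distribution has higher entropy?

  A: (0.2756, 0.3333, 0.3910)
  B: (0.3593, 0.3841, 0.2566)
A

Both distributions are close to uniform, making this a harder comparison.

H(A) = 1.5705 bits
H(B) = 1.5644 bits

The distribution closer to uniform has higher entropy.
Answer: A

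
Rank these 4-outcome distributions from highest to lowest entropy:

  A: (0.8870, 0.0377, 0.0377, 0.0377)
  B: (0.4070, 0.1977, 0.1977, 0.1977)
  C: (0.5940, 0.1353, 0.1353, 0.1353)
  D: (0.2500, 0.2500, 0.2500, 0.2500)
D > B > C > A

Key insight: Entropy is maximized by uniform distributions and minimized by concentrated distributions.

Entropies:
  H(A) = 0.6880 bits
  H(B) = 1.9148 bits
  H(C) = 1.6178 bits
  H(D) = 2.0000 bits

Ranking: D > B > C > A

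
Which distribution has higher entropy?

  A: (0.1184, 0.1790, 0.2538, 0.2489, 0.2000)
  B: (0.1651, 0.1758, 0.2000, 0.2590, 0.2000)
B

Both distributions are close to uniform, making this a harder comparison.

H(A) = 2.2745 bits
H(B) = 2.3036 bits

The distribution closer to uniform has higher entropy.
Answer: B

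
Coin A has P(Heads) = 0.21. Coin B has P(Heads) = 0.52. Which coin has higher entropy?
B

For binary distributions, entropy is maximized at p=0.5 and decreases as p moves toward 0 or 1.

H(A) = H(0.21) = 0.7415 bits
H(B) = H(0.52) = 0.9988 bits

Distribution B (p=0.52) is closer to uniform (p=0.5), so it has higher entropy.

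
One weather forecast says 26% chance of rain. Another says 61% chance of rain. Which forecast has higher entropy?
61% forecast

Treat each forecast as a Bernoulli distribution. Binary entropy is maximized at p=0.5 and falls off symmetrically toward 0 or 1. The 61% forecast is closer to 50%, so it is more uncertain. H(26%) ≈ 0.827 bits, H(61%) ≈ 0.965 bits.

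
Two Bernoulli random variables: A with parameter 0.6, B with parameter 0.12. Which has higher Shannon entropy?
A

For binary distributions, entropy is maximized at p=0.5 and decreases as p moves toward 0 or 1.

H(A) = H(0.6) = 0.9710 bits
H(B) = H(0.12) = 0.5294 bits

Distribution A (p=0.6) is closer to uniform (p=0.5), so it has higher entropy.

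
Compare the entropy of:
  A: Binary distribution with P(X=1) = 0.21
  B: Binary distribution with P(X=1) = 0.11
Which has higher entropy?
A

For binary distributions, entropy is maximized at p=0.5 and decreases as p moves toward 0 or 1.

H(A) = H(0.21) = 0.7415 bits
H(B) = H(0.11) = 0.4999 bits

Distribution A (p=0.21) is closer to uniform (p=0.5), so it has higher entropy.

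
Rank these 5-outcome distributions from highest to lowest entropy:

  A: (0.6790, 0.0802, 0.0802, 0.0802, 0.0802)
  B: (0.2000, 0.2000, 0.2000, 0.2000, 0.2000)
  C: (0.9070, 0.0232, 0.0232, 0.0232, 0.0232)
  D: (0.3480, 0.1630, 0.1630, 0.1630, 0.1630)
B > D > A > C

Key insight: Entropy is maximized by uniform distributions and minimized by concentrated distributions.

Entropies:
  H(A) = 1.5475 bits
  H(B) = 2.3219 bits
  H(C) = 0.6324 bits
  H(D) = 2.2363 bits

Ranking: B > D > A > C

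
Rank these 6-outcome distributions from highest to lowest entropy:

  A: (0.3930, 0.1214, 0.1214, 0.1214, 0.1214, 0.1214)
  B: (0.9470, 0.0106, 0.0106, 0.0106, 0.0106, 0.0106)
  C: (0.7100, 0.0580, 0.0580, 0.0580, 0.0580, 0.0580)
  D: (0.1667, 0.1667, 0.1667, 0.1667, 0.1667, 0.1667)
D > A > C > B

Key insight: Entropy is maximized by uniform distributions and minimized by concentrated distributions.

Entropies:
  H(A) = 2.3761 bits
  H(B) = 0.4221 bits
  H(C) = 1.5421 bits
  H(D) = 2.5850 bits

Ranking: D > A > C > B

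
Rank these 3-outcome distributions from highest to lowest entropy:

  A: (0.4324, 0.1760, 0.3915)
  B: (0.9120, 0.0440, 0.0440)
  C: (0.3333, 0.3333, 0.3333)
C > A > B

Key insight: Entropy is maximized by uniform distributions and minimized by concentrated distributions.

- Uniform distributions have maximum entropy log₂(3) = 1.5850 bits
- The more "peaked" or concentrated a distribution, the lower its entropy

Entropies:
  H(A) = 1.4938 bits
  H(B) = 0.5178 bits
  H(C) = 1.5850 bits

Ranking: C > A > B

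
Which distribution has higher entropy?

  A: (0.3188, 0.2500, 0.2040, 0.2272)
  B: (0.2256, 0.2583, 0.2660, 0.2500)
B

Both distributions are close to uniform, making this a harder comparison.

H(A) = 1.9794 bits
H(B) = 1.9973 bits

The distribution closer to uniform has higher entropy.
Answer: B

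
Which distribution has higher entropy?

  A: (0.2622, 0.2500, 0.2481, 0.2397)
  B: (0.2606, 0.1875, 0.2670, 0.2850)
A

Both distributions are close to uniform, making this a harder comparison.

H(A) = 1.9993 bits
H(B) = 1.9831 bits

The distribution closer to uniform has higher entropy.
Answer: A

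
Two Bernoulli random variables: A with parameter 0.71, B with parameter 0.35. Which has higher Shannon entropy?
B

For binary distributions, entropy is maximized at p=0.5 and decreases as p moves toward 0 or 1.

H(A) = H(0.71) = 0.8687 bits
H(B) = H(0.35) = 0.9341 bits

Distribution B (p=0.35) is closer to uniform (p=0.5), so it has higher entropy.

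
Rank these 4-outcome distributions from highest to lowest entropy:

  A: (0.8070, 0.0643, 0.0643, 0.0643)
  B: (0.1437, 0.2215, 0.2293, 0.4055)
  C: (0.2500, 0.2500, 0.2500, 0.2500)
C > B > A

Key insight: Entropy is maximized by uniform distributions and minimized by concentrated distributions.

- Uniform distributions have maximum entropy log₂(4) = 2.0000 bits
- The more "peaked" or concentrated a distribution, the lower its entropy

Entropies:
  H(A) = 1.0136 bits
  H(B) = 1.8992 bits
  H(C) = 2.0000 bits

Ranking: C > B > A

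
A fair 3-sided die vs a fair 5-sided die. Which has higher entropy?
5-sided die

Both are uniform distributions; for uniform over n outcomes, H = log₂(n). H(3-sided) = log₂(3) = 1.585 bits and H(5-sided) = log₂(5) = 2.322 bits. More outcomes in a uniform distribution means higher entropy.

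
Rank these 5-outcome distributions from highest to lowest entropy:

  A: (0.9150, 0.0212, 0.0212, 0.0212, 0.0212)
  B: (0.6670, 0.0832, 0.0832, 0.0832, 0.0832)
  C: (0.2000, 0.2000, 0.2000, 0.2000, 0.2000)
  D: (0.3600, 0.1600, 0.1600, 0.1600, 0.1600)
C > D > B > A

Key insight: Entropy is maximized by uniform distributions and minimized by concentrated distributions.

Entropies:
  H(A) = 0.5896 bits
  H(B) = 1.5840 bits
  H(C) = 2.3219 bits
  H(D) = 2.2227 bits

Ranking: C > D > B > A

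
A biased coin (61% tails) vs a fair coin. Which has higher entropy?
Fair coin

The fair coin is uniform (p=0.5), maximizing binary entropy at 1 bit. The biased coin has H(0.61) ≈ 0.965 bits — its outcome is more predictable, so its entropy is lower.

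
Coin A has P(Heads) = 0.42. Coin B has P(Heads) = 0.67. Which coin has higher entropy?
A

For binary distributions, entropy is maximized at p=0.5 and decreases as p moves toward 0 or 1.

H(A) = H(0.42) = 0.9815 bits
H(B) = H(0.67) = 0.9149 bits

Distribution A (p=0.42) is closer to uniform (p=0.5), so it has higher entropy.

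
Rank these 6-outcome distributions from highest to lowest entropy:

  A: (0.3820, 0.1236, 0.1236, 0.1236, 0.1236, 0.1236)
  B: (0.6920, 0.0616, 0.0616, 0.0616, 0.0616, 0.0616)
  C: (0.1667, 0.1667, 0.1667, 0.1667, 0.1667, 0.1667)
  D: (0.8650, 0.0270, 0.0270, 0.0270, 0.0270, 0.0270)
C > A > B > D

Key insight: Entropy is maximized by uniform distributions and minimized by concentrated distributions.

Entropies:
  H(A) = 2.3944 bits
  H(B) = 1.6060 bits
  H(C) = 2.5850 bits
  H(D) = 0.8845 bits

Ranking: C > A > B > D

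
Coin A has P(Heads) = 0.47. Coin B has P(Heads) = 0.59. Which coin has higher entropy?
A

For binary distributions, entropy is maximized at p=0.5 and decreases as p moves toward 0 or 1.

H(A) = H(0.47) = 0.9974 bits
H(B) = H(0.59) = 0.9765 bits

Distribution A (p=0.47) is closer to uniform (p=0.5), so it has higher entropy.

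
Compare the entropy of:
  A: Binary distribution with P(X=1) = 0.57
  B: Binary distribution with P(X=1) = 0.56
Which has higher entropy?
B

For binary distributions, entropy is maximized at p=0.5 and decreases as p moves toward 0 or 1.

H(A) = H(0.57) = 0.9858 bits
H(B) = H(0.56) = 0.9896 bits

Distribution B (p=0.56) is closer to uniform (p=0.5), so it has higher entropy.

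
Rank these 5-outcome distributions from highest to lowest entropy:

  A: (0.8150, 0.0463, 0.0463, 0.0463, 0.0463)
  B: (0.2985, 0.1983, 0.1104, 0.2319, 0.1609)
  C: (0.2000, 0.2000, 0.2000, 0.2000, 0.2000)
C > B > A

Key insight: Entropy is maximized by uniform distributions and minimized by concentrated distributions.

- Uniform distributions have maximum entropy log₂(5) = 2.3219 bits
- The more "peaked" or concentrated a distribution, the lower its entropy

Entropies:
  H(A) = 1.0609 bits
  H(B) = 2.2475 bits
  H(C) = 2.3219 bits

Ranking: C > B > A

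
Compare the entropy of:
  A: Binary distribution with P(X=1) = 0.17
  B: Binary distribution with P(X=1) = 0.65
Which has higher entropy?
B

For binary distributions, entropy is maximized at p=0.5 and decreases as p moves toward 0 or 1.

H(A) = H(0.17) = 0.6577 bits
H(B) = H(0.65) = 0.9341 bits

Distribution B (p=0.65) is closer to uniform (p=0.5), so it has higher entropy.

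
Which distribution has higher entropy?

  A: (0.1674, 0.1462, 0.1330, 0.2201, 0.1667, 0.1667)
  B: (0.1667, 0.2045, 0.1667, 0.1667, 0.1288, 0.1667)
B

Both distributions are close to uniform, making this a harder comparison.

H(A) = 2.5666 bits
H(B) = 2.5724 bits

The distribution closer to uniform has higher entropy.
Answer: B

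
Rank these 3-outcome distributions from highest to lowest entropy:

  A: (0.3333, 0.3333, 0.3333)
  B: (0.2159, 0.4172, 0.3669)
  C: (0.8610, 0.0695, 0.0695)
A > B > C

Key insight: Entropy is maximized by uniform distributions and minimized by concentrated distributions.

- Uniform distributions have maximum entropy log₂(3) = 1.5850 bits
- The more "peaked" or concentrated a distribution, the lower its entropy

Entropies:
  H(A) = 1.5850 bits
  H(B) = 1.5344 bits
  H(C) = 0.7206 bits

Ranking: A > B > C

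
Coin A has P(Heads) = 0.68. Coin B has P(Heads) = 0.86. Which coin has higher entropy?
A

For binary distributions, entropy is maximized at p=0.5 and decreases as p moves toward 0 or 1.

H(A) = H(0.68) = 0.9044 bits
H(B) = H(0.86) = 0.5842 bits

Distribution A (p=0.68) is closer to uniform (p=0.5), so it has higher entropy.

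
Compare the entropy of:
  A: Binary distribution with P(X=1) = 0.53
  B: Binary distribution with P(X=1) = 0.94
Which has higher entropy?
A

For binary distributions, entropy is maximized at p=0.5 and decreases as p moves toward 0 or 1.

H(A) = H(0.53) = 0.9974 bits
H(B) = H(0.94) = 0.3274 bits

Distribution A (p=0.53) is closer to uniform (p=0.5), so it has higher entropy.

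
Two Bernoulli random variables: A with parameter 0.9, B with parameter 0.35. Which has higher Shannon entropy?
B

For binary distributions, entropy is maximized at p=0.5 and decreases as p moves toward 0 or 1.

H(A) = H(0.9) = 0.4690 bits
H(B) = H(0.35) = 0.9341 bits

Distribution B (p=0.35) is closer to uniform (p=0.5), so it has higher entropy.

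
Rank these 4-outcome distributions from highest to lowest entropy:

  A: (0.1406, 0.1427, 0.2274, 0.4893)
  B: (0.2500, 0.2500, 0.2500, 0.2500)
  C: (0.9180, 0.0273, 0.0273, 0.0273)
B > A > C

Key insight: Entropy is maximized by uniform distributions and minimized by concentrated distributions.

- Uniform distributions have maximum entropy log₂(4) = 2.0000 bits
- The more "peaked" or concentrated a distribution, the lower its entropy

Entropies:
  H(A) = 1.7893 bits
  H(B) = 2.0000 bits
  H(C) = 0.5392 bits

Ranking: B > A > C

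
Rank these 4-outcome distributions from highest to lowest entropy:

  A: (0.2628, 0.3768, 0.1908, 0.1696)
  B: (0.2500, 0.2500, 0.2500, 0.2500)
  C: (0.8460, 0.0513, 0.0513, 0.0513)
B > A > C

Key insight: Entropy is maximized by uniform distributions and minimized by concentrated distributions.

- Uniform distributions have maximum entropy log₂(4) = 2.0000 bits
- The more "peaked" or concentrated a distribution, the lower its entropy

Entropies:
  H(A) = 1.9274 bits
  H(B) = 2.0000 bits
  H(C) = 0.8638 bits

Ranking: B > A > C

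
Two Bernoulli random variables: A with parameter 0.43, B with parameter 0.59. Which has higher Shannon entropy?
A

For binary distributions, entropy is maximized at p=0.5 and decreases as p moves toward 0 or 1.

H(A) = H(0.43) = 0.9858 bits
H(B) = H(0.59) = 0.9765 bits

Distribution A (p=0.43) is closer to uniform (p=0.5), so it has higher entropy.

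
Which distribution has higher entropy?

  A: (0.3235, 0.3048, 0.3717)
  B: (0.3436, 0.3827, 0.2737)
A

Both distributions are close to uniform, making this a harder comparison.

H(A) = 1.5799 bits
H(B) = 1.5715 bits

The distribution closer to uniform has higher entropy.
Answer: A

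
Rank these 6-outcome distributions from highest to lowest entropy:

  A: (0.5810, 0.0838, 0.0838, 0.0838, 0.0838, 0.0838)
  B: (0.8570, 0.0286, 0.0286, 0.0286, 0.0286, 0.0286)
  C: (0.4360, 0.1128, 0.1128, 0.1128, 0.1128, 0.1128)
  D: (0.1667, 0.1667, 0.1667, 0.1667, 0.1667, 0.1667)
D > C > A > B

Key insight: Entropy is maximized by uniform distributions and minimized by concentrated distributions.

Entropies:
  H(A) = 1.9539 bits
  H(B) = 0.9241 bits
  H(C) = 2.2977 bits
  H(D) = 2.5850 bits

Ranking: D > C > A > B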